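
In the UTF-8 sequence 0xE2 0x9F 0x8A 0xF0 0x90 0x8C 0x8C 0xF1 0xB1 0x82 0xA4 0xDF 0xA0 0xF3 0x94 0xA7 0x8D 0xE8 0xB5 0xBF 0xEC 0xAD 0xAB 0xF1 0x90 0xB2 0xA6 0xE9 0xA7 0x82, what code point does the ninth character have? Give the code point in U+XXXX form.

Offset 0: leading byte 0xE2 = 11100010 → 3-byte char #1 = E2 9F 8A.
Offset 3: leading byte 0xF0 = 11110000 → 4-byte char #2 = F0 90 8C 8C.
Offset 7: leading byte 0xF1 = 11110001 → 4-byte char #3 = F1 B1 82 A4.
Offset 11: leading byte 0xDF = 11011111 → 2-byte char #4 = DF A0.
Offset 13: leading byte 0xF3 = 11110011 → 4-byte char #5 = F3 94 A7 8D.
Offset 17: leading byte 0xE8 = 11101000 → 3-byte char #6 = E8 B5 BF.
Offset 20: leading byte 0xEC = 11101100 → 3-byte char #7 = EC AD AB.
Offset 23: leading byte 0xF1 = 11110001 → 4-byte char #8 = F1 90 B2 A6.
Offset 27: leading byte 0xE9 = 11101001 → 3-byte char #9 = E9 A7 82.
Leading byte 0xE9 = 11101001 matches 1110xxxx → 3-byte sequence.
Byte 1: 0xE9 = 11101001, payload 1001 (4 bits).
Byte 2: 0xA7 = 10100111 (10xxxxxx ✓), payload 100111.
Byte 3: 0x82 = 10000010 (10xxxxxx ✓), payload 000010.
Concatenate: 1001100111000010 = 0x99C2 (16 bits → U+99C2).

U+99C2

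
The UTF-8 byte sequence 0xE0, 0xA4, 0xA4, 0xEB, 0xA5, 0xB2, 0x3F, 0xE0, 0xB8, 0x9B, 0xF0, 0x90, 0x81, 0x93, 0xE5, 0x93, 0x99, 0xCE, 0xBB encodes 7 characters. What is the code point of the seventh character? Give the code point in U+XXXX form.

U+03BB

Offset 0: leading byte 0xE0 = 11100000 → 3-byte char #1 = E0 A4 A4.
Offset 3: leading byte 0xEB = 11101011 → 3-byte char #2 = EB A5 B2.
Offset 6: leading byte 0x3F = 00111111 → 1-byte char #3 = 3F.
Offset 7: leading byte 0xE0 = 11100000 → 3-byte char #4 = E0 B8 9B.
Offset 10: leading byte 0xF0 = 11110000 → 4-byte char #5 = F0 90 81 93.
Offset 14: leading byte 0xE5 = 11100101 → 3-byte char #6 = E5 93 99.
Offset 17: leading byte 0xCE = 11001110 → 2-byte char #7 = CE BB.
Leading byte 0xCE = 11001110 matches 110xxxxx → 2-byte sequence.
Byte 1: 0xCE = 11001110, payload 01110 (5 bits).
Byte 2: 0xBB = 10111011 (10xxxxxx ✓), payload 111011.
Concatenate: 01110111011 = 0x3BB (11 bits → U+03BB).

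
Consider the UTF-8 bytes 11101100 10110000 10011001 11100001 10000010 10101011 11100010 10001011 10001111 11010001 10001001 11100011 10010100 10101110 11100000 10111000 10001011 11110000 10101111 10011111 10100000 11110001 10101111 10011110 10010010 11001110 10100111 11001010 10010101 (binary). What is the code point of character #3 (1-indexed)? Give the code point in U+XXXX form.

U+22CF

Offset 0: leading byte 0xEC = 11101100 → 3-byte char #1 = EC B0 99.
Offset 3: leading byte 0xE1 = 11100001 → 3-byte char #2 = E1 82 AB.
Offset 6: leading byte 0xE2 = 11100010 → 3-byte char #3 = E2 8B 8F.
Leading byte 0xE2 = 11100010 matches 1110xxxx → 3-byte sequence.
Byte 1: 0xE2 = 11100010, payload 0010 (4 bits).
Byte 2: 0x8B = 10001011 (10xxxxxx ✓), payload 001011.
Byte 3: 0x8F = 10001111 (10xxxxxx ✓), payload 001111.
Concatenate: 0010001011001111 = 0x22CF (16 bits → U+22CF).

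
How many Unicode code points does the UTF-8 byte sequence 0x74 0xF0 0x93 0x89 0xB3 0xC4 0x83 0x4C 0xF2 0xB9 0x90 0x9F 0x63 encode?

Byte at offset 0: 0x74 = 01110100 → 1-byte char (#1). Advance 1.
Byte at offset 1: 0xF0 = 11110000 → 4-byte char (#2). Advance 4.
Byte at offset 5: 0xC4 = 11000100 → 2-byte char (#3). Advance 2.
Byte at offset 7: 0x4C = 01001100 → 1-byte char (#4). Advance 1.
Byte at offset 8: 0xF2 = 11110010 → 4-byte char (#5). Advance 4.
Byte at offset 12: 0x63 = 01100011 → 1-byte char (#6). Advance 1.
Reached end at offset 13 after 6 code points.

6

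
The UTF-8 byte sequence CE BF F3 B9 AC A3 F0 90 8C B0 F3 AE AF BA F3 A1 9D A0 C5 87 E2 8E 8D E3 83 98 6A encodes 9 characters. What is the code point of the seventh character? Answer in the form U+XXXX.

Offset 0: leading byte 0xCE = 11001110 → 2-byte char #1 = CE BF.
Offset 2: leading byte 0xF3 = 11110011 → 4-byte char #2 = F3 B9 AC A3.
Offset 6: leading byte 0xF0 = 11110000 → 4-byte char #3 = F0 90 8C B0.
Offset 10: leading byte 0xF3 = 11110011 → 4-byte char #4 = F3 AE AF BA.
Offset 14: leading byte 0xF3 = 11110011 → 4-byte char #5 = F3 A1 9D A0.
Offset 18: leading byte 0xC5 = 11000101 → 2-byte char #6 = C5 87.
Offset 20: leading byte 0xE2 = 11100010 → 3-byte char #7 = E2 8E 8D.
Leading byte 0xE2 = 11100010 matches 1110xxxx → 3-byte sequence.
Byte 1: 0xE2 = 11100010, payload 0010 (4 bits).
Byte 2: 0x8E = 10001110 (10xxxxxx ✓), payload 001110.
Byte 3: 0x8D = 10001101 (10xxxxxx ✓), payload 001101.
Concatenate: 0010001110001101 = 0x238D (16 bits → U+238D).

U+238D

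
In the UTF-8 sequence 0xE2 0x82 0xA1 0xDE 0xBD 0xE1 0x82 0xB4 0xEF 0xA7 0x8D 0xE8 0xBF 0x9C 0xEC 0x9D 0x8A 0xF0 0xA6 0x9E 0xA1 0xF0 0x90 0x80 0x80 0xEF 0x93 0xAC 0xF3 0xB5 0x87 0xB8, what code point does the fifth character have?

Offset 0: leading byte 0xE2 = 11100010 → 3-byte char #1 = E2 82 A1.
Offset 3: leading byte 0xDE = 11011110 → 2-byte char #2 = DE BD.
Offset 5: leading byte 0xE1 = 11100001 → 3-byte char #3 = E1 82 B4.
Offset 8: leading byte 0xEF = 11101111 → 3-byte char #4 = EF A7 8D.
Offset 11: leading byte 0xE8 = 11101000 → 3-byte char #5 = E8 BF 9C.
Leading byte 0xE8 = 11101000 matches 1110xxxx → 3-byte sequence.
Byte 1: 0xE8 = 11101000, payload 1000 (4 bits).
Byte 2: 0xBF = 10111111 (10xxxxxx ✓), payload 111111.
Byte 3: 0x9C = 10011100 (10xxxxxx ✓), payload 011100.
Concatenate: 1000111111011100 = 0x8FDC (16 bits → U+8FDC).

U+8FDC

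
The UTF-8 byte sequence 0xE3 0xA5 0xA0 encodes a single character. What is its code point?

Leading byte 0xE3 = 11100011 matches 1110xxxx → 3-byte sequence.
Byte 1: 0xE3 = 11100011, payload 0011 (4 bits).
Byte 2: 0xA5 = 10100101 (10xxxxxx ✓), payload 100101.
Byte 3: 0xA0 = 10100000 (10xxxxxx ✓), payload 100000.
Concatenate: 0011100101100000 = 0x3960 (16 bits → U+3960).

U+3960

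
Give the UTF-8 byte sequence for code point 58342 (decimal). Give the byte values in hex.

EE 8F A6

U+E3E6 = 0xE3E6 = 58342 decimal. In range U+0800–U+FFFF → 3-byte form: 1110xxxx 10xxxxxx 10xxxxxx.
Binary (16 bits): 1110001111100110.
Split 4+6+6: 1110 | 001111 | 100110.
Byte 1: 11101110 = 0xEE.
Byte 2: 10001111 = 0x8F.
Byte 3: 10100110 = 0xA6.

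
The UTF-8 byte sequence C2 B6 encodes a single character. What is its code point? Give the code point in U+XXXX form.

Leading byte 0xC2 = 11000010 matches 110xxxxx → 2-byte sequence.
Byte 1: 0xC2 = 11000010, payload 00010 (5 bits).
Byte 2: 0xB6 = 10110110 (10xxxxxx ✓), payload 110110.
Concatenate: 00010110110 = 0xB6 (11 bits → U+00B6).

U+00B6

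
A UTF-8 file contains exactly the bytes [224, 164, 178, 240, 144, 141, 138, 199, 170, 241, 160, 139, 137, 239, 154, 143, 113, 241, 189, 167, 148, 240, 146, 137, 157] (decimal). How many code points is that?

8

Byte at offset 0: 0xE0 = 11100000 → 3-byte char (#1). Advance 3.
Byte at offset 3: 0xF0 = 11110000 → 4-byte char (#2). Advance 4.
Byte at offset 7: 0xC7 = 11000111 → 2-byte char (#3). Advance 2.
Byte at offset 9: 0xF1 = 11110001 → 4-byte char (#4). Advance 4.
Byte at offset 13: 0xEF = 11101111 → 3-byte char (#5). Advance 3.
Byte at offset 16: 0x71 = 01110001 → 1-byte char (#6). Advance 1.
Byte at offset 17: 0xF1 = 11110001 → 4-byte char (#7). Advance 4.
Byte at offset 21: 0xF0 = 11110000 → 4-byte char (#8). Advance 4.
Reached end at offset 25 after 8 code points.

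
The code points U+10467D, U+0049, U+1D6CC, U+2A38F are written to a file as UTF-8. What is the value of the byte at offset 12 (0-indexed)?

U+10467D → 4-byte form F4 84 99 BD at offsets 0–3.
U+0049 → 1-byte form 49 at offsets 4–4.
U+1D6CC → 4-byte form F0 9D 9B 8C at offsets 5–8.
U+2A38F → 4-byte form F0 AA 8E 8F at offsets 9–12.
Offset 12 falls in char 4's range; it's byte 4 of F0 AA 8E 8F = 0x8F.

0x8F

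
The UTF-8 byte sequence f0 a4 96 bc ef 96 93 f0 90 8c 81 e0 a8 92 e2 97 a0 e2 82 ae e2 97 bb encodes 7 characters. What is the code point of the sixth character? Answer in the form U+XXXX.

Offset 0: leading byte 0xF0 = 11110000 → 4-byte char #1 = F0 A4 96 BC.
Offset 4: leading byte 0xEF = 11101111 → 3-byte char #2 = EF 96 93.
Offset 7: leading byte 0xF0 = 11110000 → 4-byte char #3 = F0 90 8C 81.
Offset 11: leading byte 0xE0 = 11100000 → 3-byte char #4 = E0 A8 92.
Offset 14: leading byte 0xE2 = 11100010 → 3-byte char #5 = E2 97 A0.
Offset 17: leading byte 0xE2 = 11100010 → 3-byte char #6 = E2 82 AE.
Leading byte 0xE2 = 11100010 matches 1110xxxx → 3-byte sequence.
Byte 1: 0xE2 = 11100010, payload 0010 (4 bits).
Byte 2: 0x82 = 10000010 (10xxxxxx ✓), payload 000010.
Byte 3: 0xAE = 10101110 (10xxxxxx ✓), payload 101110.
Concatenate: 0010000010101110 = 0x20AE (16 bits → U+20AE).

U+20AE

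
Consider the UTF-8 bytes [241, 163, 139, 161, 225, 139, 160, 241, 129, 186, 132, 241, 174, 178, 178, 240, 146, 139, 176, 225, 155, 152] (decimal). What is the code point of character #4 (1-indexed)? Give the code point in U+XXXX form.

U+6ECB2

Offset 0: leading byte 0xF1 = 11110001 → 4-byte char #1 = F1 A3 8B A1.
Offset 4: leading byte 0xE1 = 11100001 → 3-byte char #2 = E1 8B A0.
Offset 7: leading byte 0xF1 = 11110001 → 4-byte char #3 = F1 81 BA 84.
Offset 11: leading byte 0xF1 = 11110001 → 4-byte char #4 = F1 AE B2 B2.
Leading byte 0xF1 = 11110001 matches 11110xxx → 4-byte sequence.
Byte 1: 0xF1 = 11110001, payload 001 (3 bits).
Byte 2: 0xAE = 10101110 (10xxxxxx ✓), payload 101110.
Byte 3: 0xB2 = 10110010 (10xxxxxx ✓), payload 110010.
Byte 4: 0xB2 = 10110010 (10xxxxxx ✓), payload 110010.
Concatenate: 001101110110010110010 = 0x6ECB2 (21 bits → U+6ECB2).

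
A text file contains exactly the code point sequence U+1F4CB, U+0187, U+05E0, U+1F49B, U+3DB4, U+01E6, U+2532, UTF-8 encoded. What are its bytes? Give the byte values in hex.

F0 9F 93 8B C6 87 D7 A0 F0 9F 92 9B E3 B6 B4 C7 A6 E2 94 B2

U+1F4CB: 4-byte form → F0 9F 93 8B.
U+0187: 2-byte form → C6 87.
U+05E0: 2-byte form → D7 A0.
U+1F49B: 4-byte form → F0 9F 92 9B.
U+3DB4: 3-byte form → E3 B6 B4.
U+01E6: 2-byte form → C7 A6.
U+2532: 3-byte form → E2 94 B2.
Concatenated (20 bytes): F0 9F 93 8B C6 87 D7 A0 F0 9F 92 9B E3 B6 B4 C7 A6 E2 94 B2.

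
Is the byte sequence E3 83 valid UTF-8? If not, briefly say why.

Leading byte 0xE3 = 11100011 → 3-byte form, but only 2 bytes are present.

invalid (sequence truncated)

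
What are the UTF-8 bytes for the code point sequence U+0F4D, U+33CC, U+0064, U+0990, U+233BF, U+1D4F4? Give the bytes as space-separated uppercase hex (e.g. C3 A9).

E0 BD 8D E3 8F 8C 64 E0 A6 90 F0 A3 8E BF F0 9D 93 B4

U+0F4D: 3-byte form → E0 BD 8D.
U+33CC: 3-byte form → E3 8F 8C.
U+0064: 1-byte form → 64.
U+0990: 3-byte form → E0 A6 90.
U+233BF: 4-byte form → F0 A3 8E BF.
U+1D4F4: 4-byte form → F0 9D 93 B4.
Concatenated (18 bytes): E0 BD 8D E3 8F 8C 64 E0 A6 90 F0 A3 8E BF F0 9D 93 B4.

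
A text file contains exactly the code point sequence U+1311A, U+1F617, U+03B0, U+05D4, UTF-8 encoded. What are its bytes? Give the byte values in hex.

U+1311A: 4-byte form → F0 93 84 9A.
U+1F617: 4-byte form → F0 9F 98 97.
U+03B0: 2-byte form → CE B0.
U+05D4: 2-byte form → D7 94.
Concatenated (12 bytes): F0 93 84 9A F0 9F 98 97 CE B0 D7 94.

F0 93 84 9A F0 9F 98 97 CE B0 D7 94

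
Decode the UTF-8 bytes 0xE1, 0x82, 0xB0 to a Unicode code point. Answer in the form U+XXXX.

U+10B0

Leading byte 0xE1 = 11100001 matches 1110xxxx → 3-byte sequence.
Byte 1: 0xE1 = 11100001, payload 0001 (4 bits).
Byte 2: 0x82 = 10000010 (10xxxxxx ✓), payload 000010.
Byte 3: 0xB0 = 10110000 (10xxxxxx ✓), payload 110000.
Concatenate: 0001000010110000 = 0x10B0 (16 bits → U+10B0).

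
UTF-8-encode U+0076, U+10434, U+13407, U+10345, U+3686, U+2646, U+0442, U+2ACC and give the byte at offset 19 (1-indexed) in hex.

0x86

1-indexed offset 19 is 0-indexed offset 18.
U+0076 → 1-byte form 76 at offsets 0–0.
U+10434 → 4-byte form F0 90 90 B4 at offsets 1–4.
U+13407 → 4-byte form F0 93 90 87 at offsets 5–8.
U+10345 → 4-byte form F0 90 8D 85 at offsets 9–12.
U+3686 → 3-byte form E3 9A 86 at offsets 13–15.
U+2646 → 3-byte form E2 99 86 at offsets 16–18.
Offset 18 falls in char 6's range; it's byte 3 of E2 99 86 = 0x86.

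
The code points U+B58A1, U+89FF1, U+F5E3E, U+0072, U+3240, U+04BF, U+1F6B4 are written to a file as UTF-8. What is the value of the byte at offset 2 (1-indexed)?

1-indexed offset 2 is 0-indexed offset 1.
U+B58A1 → 4-byte form F2 B5 A2 A1 at offsets 0–3.
Offset 1 falls in char 1's range; it's byte 2 of F2 B5 A2 A1 = 0xB5.

0xB5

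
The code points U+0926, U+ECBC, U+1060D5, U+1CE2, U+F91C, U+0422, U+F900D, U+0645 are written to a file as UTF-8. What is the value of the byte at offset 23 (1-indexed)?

0xD9

1-indexed offset 23 is 0-indexed offset 22.
U+0926 → 3-byte form E0 A4 A6 at offsets 0–2.
U+ECBC → 3-byte form EE B2 BC at offsets 3–5.
U+1060D5 → 4-byte form F4 86 83 95 at offsets 6–9.
U+1CE2 → 3-byte form E1 B3 A2 at offsets 10–12.
U+F91C → 3-byte form EF A4 9C at offsets 13–15.
U+0422 → 2-byte form D0 A2 at offsets 16–17.
U+F900D → 4-byte form F3 B9 80 8D at offsets 18–21.
U+0645 → 2-byte form D9 85 at offsets 22–23.
Offset 22 falls in char 8's range; it's byte 1 of D9 85 = 0xD9.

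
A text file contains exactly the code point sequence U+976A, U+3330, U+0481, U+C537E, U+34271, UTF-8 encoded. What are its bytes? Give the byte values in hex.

U+976A: 3-byte form → E9 9D AA.
U+3330: 3-byte form → E3 8C B0.
U+0481: 2-byte form → D2 81.
U+C537E: 4-byte form → F3 85 8D BE.
U+34271: 4-byte form → F0 B4 89 B1.
Concatenated (16 bytes): E9 9D AA E3 8C B0 D2 81 F3 85 8D BE F0 B4 89 B1.

E9 9D AA E3 8C B0 D2 81 F3 85 8D BE F0 B4 89 B1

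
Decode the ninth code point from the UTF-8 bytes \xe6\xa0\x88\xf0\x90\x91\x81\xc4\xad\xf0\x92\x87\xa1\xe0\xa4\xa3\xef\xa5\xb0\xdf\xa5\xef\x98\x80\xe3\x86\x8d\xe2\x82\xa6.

U+318D

Offset 0: leading byte 0xE6 = 11100110 → 3-byte char #1 = E6 A0 88.
Offset 3: leading byte 0xF0 = 11110000 → 4-byte char #2 = F0 90 91 81.
Offset 7: leading byte 0xC4 = 11000100 → 2-byte char #3 = C4 AD.
Offset 9: leading byte 0xF0 = 11110000 → 4-byte char #4 = F0 92 87 A1.
Offset 13: leading byte 0xE0 = 11100000 → 3-byte char #5 = E0 A4 A3.
Offset 16: leading byte 0xEF = 11101111 → 3-byte char #6 = EF A5 B0.
Offset 19: leading byte 0xDF = 11011111 → 2-byte char #7 = DF A5.
Offset 21: leading byte 0xEF = 11101111 → 3-byte char #8 = EF 98 80.
Offset 24: leading byte 0xE3 = 11100011 → 3-byte char #9 = E3 86 8D.
Leading byte 0xE3 = 11100011 matches 1110xxxx → 3-byte sequence.
Byte 1: 0xE3 = 11100011, payload 0011 (4 bits).
Byte 2: 0x86 = 10000110 (10xxxxxx ✓), payload 000110.
Byte 3: 0x8D = 10001101 (10xxxxxx ✓), payload 001101.
Concatenate: 0011000110001101 = 0x318D (16 bits → U+318D).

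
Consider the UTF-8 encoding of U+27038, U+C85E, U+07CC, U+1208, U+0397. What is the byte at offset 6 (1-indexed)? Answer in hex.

1-indexed offset 6 is 0-indexed offset 5.
U+27038 → 4-byte form F0 A7 80 B8 at offsets 0–3.
U+C85E → 3-byte form EC A1 9E at offsets 4–6.
Offset 5 falls in char 2's range; it's byte 2 of EC A1 9E = 0xA1.

0xA1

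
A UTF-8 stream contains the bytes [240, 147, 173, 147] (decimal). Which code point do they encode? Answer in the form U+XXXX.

Leading byte 0xF0 = 11110000 matches 11110xxx → 4-byte sequence.
Byte 1: 0xF0 = 11110000, payload 000 (3 bits).
Byte 2: 0x93 = 10010011 (10xxxxxx ✓), payload 010011.
Byte 3: 0xAD = 10101101 (10xxxxxx ✓), payload 101101.
Byte 4: 0x93 = 10010011 (10xxxxxx ✓), payload 010011.
Concatenate: 000010011101101010011 = 0x13B53 (21 bits → U+13B53).

U+13B53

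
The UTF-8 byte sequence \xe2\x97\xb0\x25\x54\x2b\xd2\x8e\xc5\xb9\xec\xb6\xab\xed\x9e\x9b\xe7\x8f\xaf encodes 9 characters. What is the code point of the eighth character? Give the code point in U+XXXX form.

U+D79B

Offset 0: leading byte 0xE2 = 11100010 → 3-byte char #1 = E2 97 B0.
Offset 3: leading byte 0x25 = 00100101 → 1-byte char #2 = 25.
Offset 4: leading byte 0x54 = 01010100 → 1-byte char #3 = 54.
Offset 5: leading byte 0x2B = 00101011 → 1-byte char #4 = 2B.
Offset 6: leading byte 0xD2 = 11010010 → 2-byte char #5 = D2 8E.
Offset 8: leading byte 0xC5 = 11000101 → 2-byte char #6 = C5 B9.
Offset 10: leading byte 0xEC = 11101100 → 3-byte char #7 = EC B6 AB.
Offset 13: leading byte 0xED = 11101101 → 3-byte char #8 = ED 9E 9B.
Leading byte 0xED = 11101101 matches 1110xxxx → 3-byte sequence.
Byte 1: 0xED = 11101101, payload 1101 (4 bits).
Byte 2: 0x9E = 10011110 (10xxxxxx ✓), payload 011110.
Byte 3: 0x9B = 10011011 (10xxxxxx ✓), payload 011011.
Concatenate: 1101011110011011 = 0xD79B (16 bits → U+D79B).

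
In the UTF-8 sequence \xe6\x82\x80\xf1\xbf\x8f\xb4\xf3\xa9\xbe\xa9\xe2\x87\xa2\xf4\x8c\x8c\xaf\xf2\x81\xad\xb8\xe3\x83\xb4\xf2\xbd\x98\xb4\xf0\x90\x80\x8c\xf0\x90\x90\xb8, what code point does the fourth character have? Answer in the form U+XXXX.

Offset 0: leading byte 0xE6 = 11100110 → 3-byte char #1 = E6 82 80.
Offset 3: leading byte 0xF1 = 11110001 → 4-byte char #2 = F1 BF 8F B4.
Offset 7: leading byte 0xF3 = 11110011 → 4-byte char #3 = F3 A9 BE A9.
Offset 11: leading byte 0xE2 = 11100010 → 3-byte char #4 = E2 87 A2.
Leading byte 0xE2 = 11100010 matches 1110xxxx → 3-byte sequence.
Byte 1: 0xE2 = 11100010, payload 0010 (4 bits).
Byte 2: 0x87 = 10000111 (10xxxxxx ✓), payload 000111.
Byte 3: 0xA2 = 10100010 (10xxxxxx ✓), payload 100010.
Concatenate: 0010000111100010 = 0x21E2 (16 bits → U+21E2).

U+21E2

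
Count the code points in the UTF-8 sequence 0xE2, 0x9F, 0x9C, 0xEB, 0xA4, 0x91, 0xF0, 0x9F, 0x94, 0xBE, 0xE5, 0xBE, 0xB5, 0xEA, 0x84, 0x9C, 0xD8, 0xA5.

6

Byte at offset 0: 0xE2 = 11100010 → 3-byte char (#1). Advance 3.
Byte at offset 3: 0xEB = 11101011 → 3-byte char (#2). Advance 3.
Byte at offset 6: 0xF0 = 11110000 → 4-byte char (#3). Advance 4.
Byte at offset 10: 0xE5 = 11100101 → 3-byte char (#4). Advance 3.
Byte at offset 13: 0xEA = 11101010 → 3-byte char (#5). Advance 3.
Byte at offset 16: 0xD8 = 11011000 → 2-byte char (#6). Advance 2.
Reached end at offset 18 after 6 code points.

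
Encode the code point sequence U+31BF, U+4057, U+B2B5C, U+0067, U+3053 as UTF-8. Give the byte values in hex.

U+31BF: 3-byte form → E3 86 BF.
U+4057: 3-byte form → E4 81 97.
U+B2B5C: 4-byte form → F2 B2 AD 9C.
U+0067: 1-byte form → 67.
U+3053: 3-byte form → E3 81 93.
Concatenated (14 bytes): E3 86 BF E4 81 97 F2 B2 AD 9C 67 E3 81 93.

E3 86 BF E4 81 97 F2 B2 AD 9C 67 E3 81 93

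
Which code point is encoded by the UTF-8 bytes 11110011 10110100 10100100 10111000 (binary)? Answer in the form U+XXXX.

U+F4938

Leading byte 0xF3 = 11110011 matches 11110xxx → 4-byte sequence.
Byte 1: 0xF3 = 11110011, payload 011 (3 bits).
Byte 2: 0xB4 = 10110100 (10xxxxxx ✓), payload 110100.
Byte 3: 0xA4 = 10100100 (10xxxxxx ✓), payload 100100.
Byte 4: 0xB8 = 10111000 (10xxxxxx ✓), payload 111000.
Concatenate: 011110100100100111000 = 0xF4938 (21 bits → U+F4938).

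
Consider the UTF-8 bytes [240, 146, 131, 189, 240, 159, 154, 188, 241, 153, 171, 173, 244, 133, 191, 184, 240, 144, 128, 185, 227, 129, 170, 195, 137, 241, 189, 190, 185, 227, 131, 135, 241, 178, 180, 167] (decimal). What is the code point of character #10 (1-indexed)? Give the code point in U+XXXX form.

U+72D27

Offset 0: leading byte 0xF0 = 11110000 → 4-byte char #1 = F0 92 83 BD.
Offset 4: leading byte 0xF0 = 11110000 → 4-byte char #2 = F0 9F 9A BC.
Offset 8: leading byte 0xF1 = 11110001 → 4-byte char #3 = F1 99 AB AD.
Offset 12: leading byte 0xF4 = 11110100 → 4-byte char #4 = F4 85 BF B8.
Offset 16: leading byte 0xF0 = 11110000 → 4-byte char #5 = F0 90 80 B9.
Offset 20: leading byte 0xE3 = 11100011 → 3-byte char #6 = E3 81 AA.
Offset 23: leading byte 0xC3 = 11000011 → 2-byte char #7 = C3 89.
Offset 25: leading byte 0xF1 = 11110001 → 4-byte char #8 = F1 BD BE B9.
Offset 29: leading byte 0xE3 = 11100011 → 3-byte char #9 = E3 83 87.
Offset 32: leading byte 0xF1 = 11110001 → 4-byte char #10 = F1 B2 B4 A7.
Leading byte 0xF1 = 11110001 matches 11110xxx → 4-byte sequence.
Byte 1: 0xF1 = 11110001, payload 001 (3 bits).
Byte 2: 0xB2 = 10110010 (10xxxxxx ✓), payload 110010.
Byte 3: 0xB4 = 10110100 (10xxxxxx ✓), payload 110100.
Byte 4: 0xA7 = 10100111 (10xxxxxx ✓), payload 100111.
Concatenate: 001110010110100100111 = 0x72D27 (21 bits → U+72D27).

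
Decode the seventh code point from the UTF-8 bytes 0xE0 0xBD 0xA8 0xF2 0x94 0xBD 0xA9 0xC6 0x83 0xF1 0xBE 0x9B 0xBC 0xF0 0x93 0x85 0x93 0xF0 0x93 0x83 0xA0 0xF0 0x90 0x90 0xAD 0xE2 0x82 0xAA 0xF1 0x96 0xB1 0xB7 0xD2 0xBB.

Offset 0: leading byte 0xE0 = 11100000 → 3-byte char #1 = E0 BD A8.
Offset 3: leading byte 0xF2 = 11110010 → 4-byte char #2 = F2 94 BD A9.
Offset 7: leading byte 0xC6 = 11000110 → 2-byte char #3 = C6 83.
Offset 9: leading byte 0xF1 = 11110001 → 4-byte char #4 = F1 BE 9B BC.
Offset 13: leading byte 0xF0 = 11110000 → 4-byte char #5 = F0 93 85 93.
Offset 17: leading byte 0xF0 = 11110000 → 4-byte char #6 = F0 93 83 A0.
Offset 21: leading byte 0xF0 = 11110000 → 4-byte char #7 = F0 90 90 AD.
Leading byte 0xF0 = 11110000 matches 11110xxx → 4-byte sequence.
Byte 1: 0xF0 = 11110000, payload 000 (3 bits).
Byte 2: 0x90 = 10010000 (10xxxxxx ✓), payload 010000.
Byte 3: 0x90 = 10010000 (10xxxxxx ✓), payload 010000.
Byte 4: 0xAD = 10101101 (10xxxxxx ✓), payload 101101.
Concatenate: 000010000010000101101 = 0x1042D (21 bits → U+1042D).

U+1042D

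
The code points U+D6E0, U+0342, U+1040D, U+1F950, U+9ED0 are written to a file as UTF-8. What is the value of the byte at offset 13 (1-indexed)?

1-indexed offset 13 is 0-indexed offset 12.
U+D6E0 → 3-byte form ED 9B A0 at offsets 0–2.
U+0342 → 2-byte form CD 82 at offsets 3–4.
U+1040D → 4-byte form F0 90 90 8D at offsets 5–8.
U+1F950 → 4-byte form F0 9F A5 90 at offsets 9–12.
Offset 12 falls in char 4's range; it's byte 4 of F0 9F A5 90 = 0x90.

0x90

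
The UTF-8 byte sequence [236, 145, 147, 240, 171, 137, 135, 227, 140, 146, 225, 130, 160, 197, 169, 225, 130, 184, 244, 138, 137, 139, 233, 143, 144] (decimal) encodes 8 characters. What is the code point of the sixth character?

U+10B8

Offset 0: leading byte 0xEC = 11101100 → 3-byte char #1 = EC 91 93.
Offset 3: leading byte 0xF0 = 11110000 → 4-byte char #2 = F0 AB 89 87.
Offset 7: leading byte 0xE3 = 11100011 → 3-byte char #3 = E3 8C 92.
Offset 10: leading byte 0xE1 = 11100001 → 3-byte char #4 = E1 82 A0.
Offset 13: leading byte 0xC5 = 11000101 → 2-byte char #5 = C5 A9.
Offset 15: leading byte 0xE1 = 11100001 → 3-byte char #6 = E1 82 B8.
Leading byte 0xE1 = 11100001 matches 1110xxxx → 3-byte sequence.
Byte 1: 0xE1 = 11100001, payload 0001 (4 bits).
Byte 2: 0x82 = 10000010 (10xxxxxx ✓), payload 000010.
Byte 3: 0xB8 = 10111000 (10xxxxxx ✓), payload 111000.
Concatenate: 0001000010111000 = 0x10B8 (16 bits → U+10B8).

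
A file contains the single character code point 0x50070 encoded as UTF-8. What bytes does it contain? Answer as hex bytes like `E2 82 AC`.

F1 90 81 B0

U+50070 = 0x50070 = 327792 decimal. In range U+10000–U+10FFFF → 4-byte form: 11110xxx 10xxxxxx 10xxxxxx 10xxxxxx.
Binary (21 bits): 001010000000001110000.
Split 3+6+6+6: 001 | 010000 | 000001 | 110000.
Byte 1: 11110001 = 0xF1.
Byte 2: 10010000 = 0x90.
Byte 3: 10000001 = 0x81.
Byte 4: 10110000 = 0xB0.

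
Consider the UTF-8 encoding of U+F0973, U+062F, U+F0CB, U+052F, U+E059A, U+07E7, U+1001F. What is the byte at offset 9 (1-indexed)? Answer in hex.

1-indexed offset 9 is 0-indexed offset 8.
U+F0973 → 4-byte form F3 B0 A5 B3 at offsets 0–3.
U+062F → 2-byte form D8 AF at offsets 4–5.
U+F0CB → 3-byte form EF 83 8B at offsets 6–8.
Offset 8 falls in char 3's range; it's byte 3 of EF 83 8B = 0x8B.

0x8B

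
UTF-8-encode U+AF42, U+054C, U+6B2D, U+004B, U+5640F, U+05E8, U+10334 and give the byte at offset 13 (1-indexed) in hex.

0x8F

1-indexed offset 13 is 0-indexed offset 12.
U+AF42 → 3-byte form EA BD 82 at offsets 0–2.
U+054C → 2-byte form D5 8C at offsets 3–4.
U+6B2D → 3-byte form E6 AC AD at offsets 5–7.
U+004B → 1-byte form 4B at offsets 8–8.
U+5640F → 4-byte form F1 96 90 8F at offsets 9–12.
Offset 12 falls in char 5's range; it's byte 4 of F1 96 90 8F = 0x8F.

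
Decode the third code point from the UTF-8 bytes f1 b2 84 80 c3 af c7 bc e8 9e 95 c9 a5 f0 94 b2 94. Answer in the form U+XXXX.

Offset 0: leading byte 0xF1 = 11110001 → 4-byte char #1 = F1 B2 84 80.
Offset 4: leading byte 0xC3 = 11000011 → 2-byte char #2 = C3 AF.
Offset 6: leading byte 0xC7 = 11000111 → 2-byte char #3 = C7 BC.
Leading byte 0xC7 = 11000111 matches 110xxxxx → 2-byte sequence.
Byte 1: 0xC7 = 11000111, payload 00111 (5 bits).
Byte 2: 0xBC = 10111100 (10xxxxxx ✓), payload 111100.
Concatenate: 00111111100 = 0x1FC (11 bits → U+01FC).

U+01FC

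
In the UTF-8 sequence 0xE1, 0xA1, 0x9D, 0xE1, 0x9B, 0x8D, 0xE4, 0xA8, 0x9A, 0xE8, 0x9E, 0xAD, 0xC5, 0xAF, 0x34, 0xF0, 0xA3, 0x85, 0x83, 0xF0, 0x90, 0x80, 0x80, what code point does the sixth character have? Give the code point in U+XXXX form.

U+0034

Offset 0: leading byte 0xE1 = 11100001 → 3-byte char #1 = E1 A1 9D.
Offset 3: leading byte 0xE1 = 11100001 → 3-byte char #2 = E1 9B 8D.
Offset 6: leading byte 0xE4 = 11100100 → 3-byte char #3 = E4 A8 9A.
Offset 9: leading byte 0xE8 = 11101000 → 3-byte char #4 = E8 9E AD.
Offset 12: leading byte 0xC5 = 11000101 → 2-byte char #5 = C5 AF.
Offset 14: leading byte 0x34 = 00110100 → 1-byte char #6 = 34.
Leading byte 0x34 = 00110100 matches 0xxxxxxx → 1-byte sequence.
Byte 1: 0x34 = 00110100, payload 0110100 (7 bits).
Concatenate: 0110100 = 0x34 (7 bits → U+0034).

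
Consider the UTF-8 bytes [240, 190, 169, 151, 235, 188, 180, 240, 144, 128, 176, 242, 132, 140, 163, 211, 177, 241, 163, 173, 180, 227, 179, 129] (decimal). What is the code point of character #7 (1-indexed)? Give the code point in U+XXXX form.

Offset 0: leading byte 0xF0 = 11110000 → 4-byte char #1 = F0 BE A9 97.
Offset 4: leading byte 0xEB = 11101011 → 3-byte char #2 = EB BC B4.
Offset 7: leading byte 0xF0 = 11110000 → 4-byte char #3 = F0 90 80 B0.
Offset 11: leading byte 0xF2 = 11110010 → 4-byte char #4 = F2 84 8C A3.
Offset 15: leading byte 0xD3 = 11010011 → 2-byte char #5 = D3 B1.
Offset 17: leading byte 0xF1 = 11110001 → 4-byte char #6 = F1 A3 AD B4.
Offset 21: leading byte 0xE3 = 11100011 → 3-byte char #7 = E3 B3 81.
Leading byte 0xE3 = 11100011 matches 1110xxxx → 3-byte sequence.
Byte 1: 0xE3 = 11100011, payload 0011 (4 bits).
Byte 2: 0xB3 = 10110011 (10xxxxxx ✓), payload 110011.
Byte 3: 0x81 = 10000001 (10xxxxxx ✓), payload 000001.
Concatenate: 0011110011000001 = 0x3CC1 (16 bits → U+3CC1).

U+3CC1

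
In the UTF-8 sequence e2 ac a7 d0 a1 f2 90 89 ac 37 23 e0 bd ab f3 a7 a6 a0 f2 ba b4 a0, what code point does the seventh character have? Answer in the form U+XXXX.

Offset 0: leading byte 0xE2 = 11100010 → 3-byte char #1 = E2 AC A7.
Offset 3: leading byte 0xD0 = 11010000 → 2-byte char #2 = D0 A1.
Offset 5: leading byte 0xF2 = 11110010 → 4-byte char #3 = F2 90 89 AC.
Offset 9: leading byte 0x37 = 00110111 → 1-byte char #4 = 37.
Offset 10: leading byte 0x23 = 00100011 → 1-byte char #5 = 23.
Offset 11: leading byte 0xE0 = 11100000 → 3-byte char #6 = E0 BD AB.
Offset 14: leading byte 0xF3 = 11110011 → 4-byte char #7 = F3 A7 A6 A0.
Leading byte 0xF3 = 11110011 matches 11110xxx → 4-byte sequence.
Byte 1: 0xF3 = 11110011, payload 011 (3 bits).
Byte 2: 0xA7 = 10100111 (10xxxxxx ✓), payload 100111.
Byte 3: 0xA6 = 10100110 (10xxxxxx ✓), payload 100110.
Byte 4: 0xA0 = 10100000 (10xxxxxx ✓), payload 100000.
Concatenate: 011100111100110100000 = 0xE79A0 (21 bits → U+E79A0).

U+E79A0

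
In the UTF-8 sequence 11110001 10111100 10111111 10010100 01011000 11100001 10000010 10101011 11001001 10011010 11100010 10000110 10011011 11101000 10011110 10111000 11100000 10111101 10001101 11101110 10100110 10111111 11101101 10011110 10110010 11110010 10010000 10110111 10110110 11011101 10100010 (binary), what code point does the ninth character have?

U+D7B2

Offset 0: leading byte 0xF1 = 11110001 → 4-byte char #1 = F1 BC BF 94.
Offset 4: leading byte 0x58 = 01011000 → 1-byte char #2 = 58.
Offset 5: leading byte 0xE1 = 11100001 → 3-byte char #3 = E1 82 AB.
Offset 8: leading byte 0xC9 = 11001001 → 2-byte char #4 = C9 9A.
Offset 10: leading byte 0xE2 = 11100010 → 3-byte char #5 = E2 86 9B.
Offset 13: leading byte 0xE8 = 11101000 → 3-byte char #6 = E8 9E B8.
Offset 16: leading byte 0xE0 = 11100000 → 3-byte char #7 = E0 BD 8D.
Offset 19: leading byte 0xEE = 11101110 → 3-byte char #8 = EE A6 BF.
Offset 22: leading byte 0xED = 11101101 → 3-byte char #9 = ED 9E B2.
Leading byte 0xED = 11101101 matches 1110xxxx → 3-byte sequence.
Byte 1: 0xED = 11101101, payload 1101 (4 bits).
Byte 2: 0x9E = 10011110 (10xxxxxx ✓), payload 011110.
Byte 3: 0xB2 = 10110010 (10xxxxxx ✓), payload 110010.
Concatenate: 1101011110110010 = 0xD7B2 (16 bits → U+D7B2).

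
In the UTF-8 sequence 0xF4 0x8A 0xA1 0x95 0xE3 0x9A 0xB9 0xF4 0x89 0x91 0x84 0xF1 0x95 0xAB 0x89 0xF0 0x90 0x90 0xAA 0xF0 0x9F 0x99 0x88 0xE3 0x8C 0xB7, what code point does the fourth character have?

U+55AC9

Offset 0: leading byte 0xF4 = 11110100 → 4-byte char #1 = F4 8A A1 95.
Offset 4: leading byte 0xE3 = 11100011 → 3-byte char #2 = E3 9A B9.
Offset 7: leading byte 0xF4 = 11110100 → 4-byte char #3 = F4 89 91 84.
Offset 11: leading byte 0xF1 = 11110001 → 4-byte char #4 = F1 95 AB 89.
Leading byte 0xF1 = 11110001 matches 11110xxx → 4-byte sequence.
Byte 1: 0xF1 = 11110001, payload 001 (3 bits).
Byte 2: 0x95 = 10010101 (10xxxxxx ✓), payload 010101.
Byte 3: 0xAB = 10101011 (10xxxxxx ✓), payload 101011.
Byte 4: 0x89 = 10001001 (10xxxxxx ✓), payload 001001.
Concatenate: 001010101101011001001 = 0x55AC9 (21 bits → U+55AC9).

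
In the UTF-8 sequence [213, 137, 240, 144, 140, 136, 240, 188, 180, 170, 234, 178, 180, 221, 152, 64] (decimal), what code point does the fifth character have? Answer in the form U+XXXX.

Offset 0: leading byte 0xD5 = 11010101 → 2-byte char #1 = D5 89.
Offset 2: leading byte 0xF0 = 11110000 → 4-byte char #2 = F0 90 8C 88.
Offset 6: leading byte 0xF0 = 11110000 → 4-byte char #3 = F0 BC B4 AA.
Offset 10: leading byte 0xEA = 11101010 → 3-byte char #4 = EA B2 B4.
Offset 13: leading byte 0xDD = 11011101 → 2-byte char #5 = DD 98.
Leading byte 0xDD = 11011101 matches 110xxxxx → 2-byte sequence.
Byte 1: 0xDD = 11011101, payload 11101 (5 bits).
Byte 2: 0x98 = 10011000 (10xxxxxx ✓), payload 011000.
Concatenate: 11101011000 = 0x758 (11 bits → U+0758).

U+0758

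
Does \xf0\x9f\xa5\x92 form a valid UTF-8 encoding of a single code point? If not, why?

valid

Leading byte 0xF0 = 11110000 → 4-byte form.
Continuation bytes 0x9F=10011111, 0xA5=10100101, 0x92=10010010 all match 10xxxxxx.
Decoded value 0x1F952 is ≥ 0x10000 (shortest form) and not a surrogate.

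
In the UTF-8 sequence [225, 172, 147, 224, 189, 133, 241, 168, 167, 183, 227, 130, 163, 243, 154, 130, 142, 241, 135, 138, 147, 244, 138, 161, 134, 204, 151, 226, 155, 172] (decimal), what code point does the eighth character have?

U+0317

Offset 0: leading byte 0xE1 = 11100001 → 3-byte char #1 = E1 AC 93.
Offset 3: leading byte 0xE0 = 11100000 → 3-byte char #2 = E0 BD 85.
Offset 6: leading byte 0xF1 = 11110001 → 4-byte char #3 = F1 A8 A7 B7.
Offset 10: leading byte 0xE3 = 11100011 → 3-byte char #4 = E3 82 A3.
Offset 13: leading byte 0xF3 = 11110011 → 4-byte char #5 = F3 9A 82 8E.
Offset 17: leading byte 0xF1 = 11110001 → 4-byte char #6 = F1 87 8A 93.
Offset 21: leading byte 0xF4 = 11110100 → 4-byte char #7 = F4 8A A1 86.
Offset 25: leading byte 0xCC = 11001100 → 2-byte char #8 = CC 97.
Leading byte 0xCC = 11001100 matches 110xxxxx → 2-byte sequence.
Byte 1: 0xCC = 11001100, payload 01100 (5 bits).
Byte 2: 0x97 = 10010111 (10xxxxxx ✓), payload 010111.
Concatenate: 01100010111 = 0x317 (11 bits → U+0317).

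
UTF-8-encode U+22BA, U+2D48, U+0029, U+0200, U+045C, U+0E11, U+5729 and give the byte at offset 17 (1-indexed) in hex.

1-indexed offset 17 is 0-indexed offset 16.
U+22BA → 3-byte form E2 8A BA at offsets 0–2.
U+2D48 → 3-byte form E2 B5 88 at offsets 3–5.
U+0029 → 1-byte form 29 at offsets 6–6.
U+0200 → 2-byte form C8 80 at offsets 7–8.
U+045C → 2-byte form D1 9C at offsets 9–10.
U+0E11 → 3-byte form E0 B8 91 at offsets 11–13.
U+5729 → 3-byte form E5 9C A9 at offsets 14–16.
Offset 16 falls in char 7's range; it's byte 3 of E5 9C A9 = 0xA9.

0xA9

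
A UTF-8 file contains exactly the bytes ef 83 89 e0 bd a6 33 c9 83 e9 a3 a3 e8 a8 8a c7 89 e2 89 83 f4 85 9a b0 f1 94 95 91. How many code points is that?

10

Byte at offset 0: 0xEF = 11101111 → 3-byte char (#1). Advance 3.
Byte at offset 3: 0xE0 = 11100000 → 3-byte char (#2). Advance 3.
Byte at offset 6: 0x33 = 00110011 → 1-byte char (#3). Advance 1.
Byte at offset 7: 0xC9 = 11001001 → 2-byte char (#4). Advance 2.
Byte at offset 9: 0xE9 = 11101001 → 3-byte char (#5). Advance 3.
Byte at offset 12: 0xE8 = 11101000 → 3-byte char (#6). Advance 3.
Byte at offset 15: 0xC7 = 11000111 → 2-byte char (#7). Advance 2.
Byte at offset 17: 0xE2 = 11100010 → 3-byte char (#8). Advance 3.
Byte at offset 20: 0xF4 = 11110100 → 4-byte char (#9). Advance 4.
Byte at offset 24: 0xF1 = 11110001 → 4-byte char (#10). Advance 4.
Reached end at offset 28 after 10 code points.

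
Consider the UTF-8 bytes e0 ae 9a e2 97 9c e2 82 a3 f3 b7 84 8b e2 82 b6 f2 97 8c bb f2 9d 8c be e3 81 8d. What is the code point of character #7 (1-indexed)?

U+9D33E

Offset 0: leading byte 0xE0 = 11100000 → 3-byte char #1 = E0 AE 9A.
Offset 3: leading byte 0xE2 = 11100010 → 3-byte char #2 = E2 97 9C.
Offset 6: leading byte 0xE2 = 11100010 → 3-byte char #3 = E2 82 A3.
Offset 9: leading byte 0xF3 = 11110011 → 4-byte char #4 = F3 B7 84 8B.
Offset 13: leading byte 0xE2 = 11100010 → 3-byte char #5 = E2 82 B6.
Offset 16: leading byte 0xF2 = 11110010 → 4-byte char #6 = F2 97 8C BB.
Offset 20: leading byte 0xF2 = 11110010 → 4-byte char #7 = F2 9D 8C BE.
Leading byte 0xF2 = 11110010 matches 11110xxx → 4-byte sequence.
Byte 1: 0xF2 = 11110010, payload 010 (3 bits).
Byte 2: 0x9D = 10011101 (10xxxxxx ✓), payload 011101.
Byte 3: 0x8C = 10001100 (10xxxxxx ✓), payload 001100.
Byte 4: 0xBE = 10111110 (10xxxxxx ✓), payload 111110.
Concatenate: 010011101001100111110 = 0x9D33E (21 bits → U+9D33E).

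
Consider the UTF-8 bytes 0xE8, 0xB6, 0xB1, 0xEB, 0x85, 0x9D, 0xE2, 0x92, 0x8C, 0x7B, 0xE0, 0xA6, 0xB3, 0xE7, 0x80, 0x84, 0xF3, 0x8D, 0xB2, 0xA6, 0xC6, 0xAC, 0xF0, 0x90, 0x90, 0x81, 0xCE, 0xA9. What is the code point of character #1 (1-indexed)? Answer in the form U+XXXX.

Offset 0: leading byte 0xE8 = 11101000 → 3-byte char #1 = E8 B6 B1.
Leading byte 0xE8 = 11101000 matches 1110xxxx → 3-byte sequence.
Byte 1: 0xE8 = 11101000, payload 1000 (4 bits).
Byte 2: 0xB6 = 10110110 (10xxxxxx ✓), payload 110110.
Byte 3: 0xB1 = 10110001 (10xxxxxx ✓), payload 110001.
Concatenate: 1000110110110001 = 0x8DB1 (16 bits → U+8DB1).

U+8DB1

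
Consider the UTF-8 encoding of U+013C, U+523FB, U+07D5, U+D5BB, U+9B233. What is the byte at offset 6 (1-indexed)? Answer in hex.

0xBB

1-indexed offset 6 is 0-indexed offset 5.
U+013C → 2-byte form C4 BC at offsets 0–1.
U+523FB → 4-byte form F1 92 8F BB at offsets 2–5.
Offset 5 falls in char 2's range; it's byte 4 of F1 92 8F BB = 0xBB.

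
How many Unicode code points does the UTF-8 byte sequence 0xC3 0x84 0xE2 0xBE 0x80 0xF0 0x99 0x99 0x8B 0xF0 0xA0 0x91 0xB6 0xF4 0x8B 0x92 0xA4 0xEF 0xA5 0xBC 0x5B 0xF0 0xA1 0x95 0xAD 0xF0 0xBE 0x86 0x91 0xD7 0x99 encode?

10

Byte at offset 0: 0xC3 = 11000011 → 2-byte char (#1). Advance 2.
Byte at offset 2: 0xE2 = 11100010 → 3-byte char (#2). Advance 3.
Byte at offset 5: 0xF0 = 11110000 → 4-byte char (#3). Advance 4.
Byte at offset 9: 0xF0 = 11110000 → 4-byte char (#4). Advance 4.
Byte at offset 13: 0xF4 = 11110100 → 4-byte char (#5). Advance 4.
Byte at offset 17: 0xEF = 11101111 → 3-byte char (#6). Advance 3.
Byte at offset 20: 0x5B = 01011011 → 1-byte char (#7). Advance 1.
Byte at offset 21: 0xF0 = 11110000 → 4-byte char (#8). Advance 4.
Byte at offset 25: 0xF0 = 11110000 → 4-byte char (#9). Advance 4.
Byte at offset 29: 0xD7 = 11010111 → 2-byte char (#10). Advance 2.
Reached end at offset 31 after 10 code points.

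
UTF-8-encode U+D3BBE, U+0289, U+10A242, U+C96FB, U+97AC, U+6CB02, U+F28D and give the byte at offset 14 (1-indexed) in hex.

1-indexed offset 14 is 0-indexed offset 13.
U+D3BBE → 4-byte form F3 93 AE BE at offsets 0–3.
U+0289 → 2-byte form CA 89 at offsets 4–5.
U+10A242 → 4-byte form F4 8A 89 82 at offsets 6–9.
U+C96FB → 4-byte form F3 89 9B BB at offsets 10–13.
Offset 13 falls in char 4's range; it's byte 4 of F3 89 9B BB = 0xBB.

0xBB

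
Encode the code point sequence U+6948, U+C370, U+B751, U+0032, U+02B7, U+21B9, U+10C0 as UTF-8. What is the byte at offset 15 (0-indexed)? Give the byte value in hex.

0xE1

U+6948 → 3-byte form E6 A5 88 at offsets 0–2.
U+C370 → 3-byte form EC 8D B0 at offsets 3–5.
U+B751 → 3-byte form EB 9D 91 at offsets 6–8.
U+0032 → 1-byte form 32 at offsets 9–9.
U+02B7 → 2-byte form CA B7 at offsets 10–11.
U+21B9 → 3-byte form E2 86 B9 at offsets 12–14.
U+10C0 → 3-byte form E1 83 80 at offsets 15–17.
Offset 15 falls in char 7's range; it's byte 1 of E1 83 80 = 0xE1.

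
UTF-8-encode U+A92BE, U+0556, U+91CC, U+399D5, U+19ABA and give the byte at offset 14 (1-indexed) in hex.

1-indexed offset 14 is 0-indexed offset 13.
U+A92BE → 4-byte form F2 A9 8A BE at offsets 0–3.
U+0556 → 2-byte form D5 96 at offsets 4–5.
U+91CC → 3-byte form E9 87 8C at offsets 6–8.
U+399D5 → 4-byte form F0 B9 A7 95 at offsets 9–12.
U+19ABA → 4-byte form F0 99 AA BA at offsets 13–16.
Offset 13 falls in char 5's range; it's byte 1 of F0 99 AA BA = 0xF0.

0xF0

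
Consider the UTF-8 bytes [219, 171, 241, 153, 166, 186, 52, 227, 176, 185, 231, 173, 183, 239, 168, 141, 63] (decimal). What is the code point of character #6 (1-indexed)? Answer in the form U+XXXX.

Offset 0: leading byte 0xDB = 11011011 → 2-byte char #1 = DB AB.
Offset 2: leading byte 0xF1 = 11110001 → 4-byte char #2 = F1 99 A6 BA.
Offset 6: leading byte 0x34 = 00110100 → 1-byte char #3 = 34.
Offset 7: leading byte 0xE3 = 11100011 → 3-byte char #4 = E3 B0 B9.
Offset 10: leading byte 0xE7 = 11100111 → 3-byte char #5 = E7 AD B7.
Offset 13: leading byte 0xEF = 11101111 → 3-byte char #6 = EF A8 8D.
Leading byte 0xEF = 11101111 matches 1110xxxx → 3-byte sequence.
Byte 1: 0xEF = 11101111, payload 1111 (4 bits).
Byte 2: 0xA8 = 10101000 (10xxxxxx ✓), payload 101000.
Byte 3: 0x8D = 10001101 (10xxxxxx ✓), payload 001101.
Concatenate: 1111101000001101 = 0xFA0D (16 bits → U+FA0D).

U+FA0D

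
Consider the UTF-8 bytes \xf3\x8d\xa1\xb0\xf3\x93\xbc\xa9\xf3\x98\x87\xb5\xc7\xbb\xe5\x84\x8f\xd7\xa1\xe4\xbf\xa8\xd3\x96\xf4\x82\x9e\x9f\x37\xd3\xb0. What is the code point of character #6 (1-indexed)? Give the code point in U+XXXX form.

U+05E1

Offset 0: leading byte 0xF3 = 11110011 → 4-byte char #1 = F3 8D A1 B0.
Offset 4: leading byte 0xF3 = 11110011 → 4-byte char #2 = F3 93 BC A9.
Offset 8: leading byte 0xF3 = 11110011 → 4-byte char #3 = F3 98 87 B5.
Offset 12: leading byte 0xC7 = 11000111 → 2-byte char #4 = C7 BB.
Offset 14: leading byte 0xE5 = 11100101 → 3-byte char #5 = E5 84 8F.
Offset 17: leading byte 0xD7 = 11010111 → 2-byte char #6 = D7 A1.
Leading byte 0xD7 = 11010111 matches 110xxxxx → 2-byte sequence.
Byte 1: 0xD7 = 11010111, payload 10111 (5 bits).
Byte 2: 0xA1 = 10100001 (10xxxxxx ✓), payload 100001.
Concatenate: 10111100001 = 0x5E1 (11 bits → U+05E1).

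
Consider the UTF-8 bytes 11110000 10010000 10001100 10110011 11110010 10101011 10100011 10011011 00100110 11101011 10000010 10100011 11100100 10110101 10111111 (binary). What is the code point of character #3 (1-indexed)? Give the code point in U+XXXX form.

U+0026

Offset 0: leading byte 0xF0 = 11110000 → 4-byte char #1 = F0 90 8C B3.
Offset 4: leading byte 0xF2 = 11110010 → 4-byte char #2 = F2 AB A3 9B.
Offset 8: leading byte 0x26 = 00100110 → 1-byte char #3 = 26.
Leading byte 0x26 = 00100110 matches 0xxxxxxx → 1-byte sequence.
Byte 1: 0x26 = 00100110, payload 0100110 (7 bits).
Concatenate: 0100110 = 0x26 (7 bits → U+0026).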